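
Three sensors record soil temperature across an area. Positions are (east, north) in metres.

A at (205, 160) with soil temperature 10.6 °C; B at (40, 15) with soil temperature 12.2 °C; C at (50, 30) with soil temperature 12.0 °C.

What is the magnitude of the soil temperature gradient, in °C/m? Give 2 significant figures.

Three-point gradient (reference A): Δ to B = (-165, -145, +1.6), Δ to C = (-155, -130, +1.4).
∂T/∂x = +0.004878, ∂T/∂y = -0.01659 (det = -1025).
|∇f| = √(0.004878² + -0.01659²) = 0.01729 °C/m

0.017 °C/m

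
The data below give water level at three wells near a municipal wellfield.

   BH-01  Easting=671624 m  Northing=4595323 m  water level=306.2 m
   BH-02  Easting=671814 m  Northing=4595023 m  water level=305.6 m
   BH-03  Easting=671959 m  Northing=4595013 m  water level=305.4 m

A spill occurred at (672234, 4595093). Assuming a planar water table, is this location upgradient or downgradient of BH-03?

Taking BH-01 as reference: BH-02−BH-01 = (190, -300, -0.6); BH-03−BH-01 = (335, -310, -0.8).
Solve a·Δx + b·Δy = Δh: det = 190·(-310) − 335·(-300) = 41600.
∂h/∂x = [(-0.6)·(-310) − (-0.8)·(-300)] / 41600 = -0.001298
∂h/∂y = [190·(-0.8) − 335·(-0.6)] / 41600 = +0.001178
Head at (672234, 4595093) = 306.2 + (-0.001298)·(610) + (+0.001178)·(-230) = 305.14 m.
That is lower than the 305.4 m at BH-03, so the point is downgradient.

downgradient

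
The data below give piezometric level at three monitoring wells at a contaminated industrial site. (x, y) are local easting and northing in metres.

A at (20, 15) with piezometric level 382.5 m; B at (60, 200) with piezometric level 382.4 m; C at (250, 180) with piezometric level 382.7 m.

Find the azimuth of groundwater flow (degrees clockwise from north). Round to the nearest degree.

Three-point gradient (reference A): Δ to B = (40, 185, -0.1), Δ to C = (230, 165, +0.2).
∂h/∂x = +0.001488, ∂h/∂y = -0.0008623 (det = -35950).
Flow direction (−∇h) has components (-0.001488 E, +0.0008623 N).
Azimuth = atan2(E, N) = atan2(-0.001488, +0.0008623) = 300.1° ≈ 300°.

300°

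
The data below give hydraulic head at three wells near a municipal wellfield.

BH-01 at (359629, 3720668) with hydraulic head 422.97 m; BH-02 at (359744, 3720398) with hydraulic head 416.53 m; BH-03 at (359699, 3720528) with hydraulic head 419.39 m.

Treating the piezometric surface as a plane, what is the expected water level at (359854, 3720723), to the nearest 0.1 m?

Differences from BH-01: to BH-02 (Δx, Δy, Δh) = (115, -270, -6.44); to BH-03 = (70, -140, -3.58).
Determinant of the coordinate differences = 115·(-140) − 70·(-270) = 2800.
∂h/∂x = [(-6.44)·(-140) − (-3.58)·(-270)] / 2800 = -0.02321
∂h/∂y = [115·(-3.58) − 70·(-6.44)] / 2800 = +0.01396
h(359854, 3720723) = 422.97 + (-0.02321)·(225) + (+0.01396)·(55) = 422.97 -5.223 +0.768 = 418.515 m.

418.5 m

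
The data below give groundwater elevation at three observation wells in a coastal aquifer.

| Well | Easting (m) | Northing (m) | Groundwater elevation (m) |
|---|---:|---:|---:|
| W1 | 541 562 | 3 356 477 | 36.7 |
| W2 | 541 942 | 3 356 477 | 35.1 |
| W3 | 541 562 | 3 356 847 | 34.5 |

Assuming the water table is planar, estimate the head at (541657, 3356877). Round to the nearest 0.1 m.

33.9 m

∂h/∂x = (35.1 − 36.7) / (541942 − 541562) = -0.004211
∂h/∂y = (34.5 − 36.7) / (3356847 − 3356477) = -0.005946
h(541657, 3356877) = 36.7 + (-0.004211)·(95) + (-0.005946)·(400) = 36.7 -0.400 -2.378 = 33.922 m.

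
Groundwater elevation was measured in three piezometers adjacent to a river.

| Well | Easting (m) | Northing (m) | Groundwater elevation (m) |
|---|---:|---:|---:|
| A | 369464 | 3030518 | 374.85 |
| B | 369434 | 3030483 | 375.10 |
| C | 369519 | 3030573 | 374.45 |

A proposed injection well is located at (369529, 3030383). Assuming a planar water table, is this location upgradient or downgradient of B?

upgradient

Three-point gradient (reference A): Δ to B = (-30, -35, +0.25), Δ to C = (55, 55, -0.40).
∂h/∂x = -0.0009091, ∂h/∂y = -0.006364 (det = 275).
Head at (369529, 3030383) = 374.85 + (-0.0009091)·(65) + (-0.006364)·(-135) = 375.65 m.
That is higher than the 375.10 m at B, so the point is upgradient.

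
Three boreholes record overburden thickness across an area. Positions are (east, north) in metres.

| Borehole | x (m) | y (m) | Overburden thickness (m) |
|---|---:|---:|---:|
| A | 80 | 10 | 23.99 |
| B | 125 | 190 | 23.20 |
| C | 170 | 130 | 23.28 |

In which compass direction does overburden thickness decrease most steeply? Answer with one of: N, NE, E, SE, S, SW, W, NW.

With d = a·x + b·y + c and A as origin, the differences give:
  45·a + 180·b = -0.79
  90·a + 120·b = -0.71
Eliminate b (×120 and ×180, subtract): -10800·a = 33.000 → a = ∂d/∂x = -0.003056
Back-substitute: b = ∂d/∂y = -0.003625.
Steepest decrease is along −∇f = (+0.003056 E, +0.003625 N) → northeast.

NE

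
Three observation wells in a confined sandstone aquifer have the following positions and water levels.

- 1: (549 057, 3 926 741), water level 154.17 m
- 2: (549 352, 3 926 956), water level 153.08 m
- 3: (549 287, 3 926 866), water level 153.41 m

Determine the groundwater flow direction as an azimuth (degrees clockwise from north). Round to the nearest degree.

Taking 1 as reference: 2−1 = (295, 215, -1.09); 3−1 = (230, 125, -0.76).
Solve a·Δx + b·Δy = Δh: det = 295·125 − 230·215 = -12575.
∂h/∂x = [(-1.09)·125 − (-0.76)·215] / -12575 = -0.002159
∂h/∂y = [295·(-0.76) − 230·(-1.09)] / -12575 = -0.002107
Flow direction (−∇h) has components (+0.002159 E, +0.002107 N).
Azimuth = atan2(E, N) = atan2(+0.002159, +0.002107) = 45.7° ≈ 046°.

046°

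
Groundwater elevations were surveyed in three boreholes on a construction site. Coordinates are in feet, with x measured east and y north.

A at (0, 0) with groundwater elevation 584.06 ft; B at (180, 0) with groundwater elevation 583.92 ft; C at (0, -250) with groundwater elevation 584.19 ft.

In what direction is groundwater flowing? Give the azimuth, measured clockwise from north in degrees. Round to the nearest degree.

∂h/∂x = (583.92 − 584.06) / (180 − 0) = -0.0007778
∂h/∂y = (584.19 − 584.06) / (-250 − 0) = -0.0005200
Flow direction (−∇h) has components (+0.0007778 E, +0.0005200 N).
Azimuth = atan2(E, N) = atan2(+0.0007778, +0.0005200) = 56.2° ≈ 056°.

056°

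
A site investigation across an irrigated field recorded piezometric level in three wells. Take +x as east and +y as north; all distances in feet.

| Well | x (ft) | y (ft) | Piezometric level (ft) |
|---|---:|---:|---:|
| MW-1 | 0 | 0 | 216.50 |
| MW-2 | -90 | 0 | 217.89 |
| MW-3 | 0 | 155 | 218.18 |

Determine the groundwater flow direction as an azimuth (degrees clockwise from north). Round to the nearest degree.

125°

∂h/∂x = (217.89 − 216.50) / (-90 − 0) = -0.01544
∂h/∂y = (218.18 − 216.50) / (155 − 0) = +0.01084
Flow direction (−∇h) has components (+0.01544 E, -0.01084 N).
Azimuth = atan2(E, N) = atan2(+0.01544, -0.01084) = 125.1° ≈ 125°.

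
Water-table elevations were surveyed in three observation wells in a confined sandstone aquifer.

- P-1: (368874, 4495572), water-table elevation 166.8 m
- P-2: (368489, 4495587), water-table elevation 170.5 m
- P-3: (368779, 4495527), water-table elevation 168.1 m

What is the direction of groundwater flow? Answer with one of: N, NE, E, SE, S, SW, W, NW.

NE

Three-point gradient (reference P-1): Δ to P-2 = (-385, 15, +3.7), Δ to P-3 = (-95, -45, +1.3).
∂h/∂x = -0.009920, ∂h/∂y = -0.007947 (det = 18750).
Flow = −∇h = (+0.009920 east, +0.007947 north), which points northeast.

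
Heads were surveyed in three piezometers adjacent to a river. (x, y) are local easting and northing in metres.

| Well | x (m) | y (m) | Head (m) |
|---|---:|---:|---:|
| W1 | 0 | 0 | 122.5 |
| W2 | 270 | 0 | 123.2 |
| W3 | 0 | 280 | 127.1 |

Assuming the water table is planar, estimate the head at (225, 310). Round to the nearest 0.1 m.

128.2 m

∂h/∂x = (123.2 − 122.5) / (270 − 0) = +0.002593
∂h/∂y = (127.1 − 122.5) / (280 − 0) = +0.01643
h(225, 310) = 122.5 + (+0.002593)·(225) + (+0.01643)·(310) = 122.5 +0.583 +5.093 = 128.176 m.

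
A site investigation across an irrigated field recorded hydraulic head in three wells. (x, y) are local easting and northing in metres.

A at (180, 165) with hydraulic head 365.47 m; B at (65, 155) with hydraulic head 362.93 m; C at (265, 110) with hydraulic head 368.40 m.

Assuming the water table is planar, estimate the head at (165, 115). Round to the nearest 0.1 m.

366.0 m

Differences from A: to B (Δx, Δy, Δh) = (-115, -10, -2.54); to C = (85, -55, +2.93).
Determinant of the coordinate differences = (-115)·(-55) − 85·(-10) = 7175.
∂h/∂x = [(-2.54)·(-55) − (+2.93)·(-10)] / 7175 = +0.02355
∂h/∂y = [(-115)·(+2.93) − 85·(-2.54)] / 7175 = -0.01687
h(165, 115) = 365.47 + (+0.02355)·(-15) + (-0.01687)·(-50) = 365.47 -0.353 +0.844 = 365.960 m.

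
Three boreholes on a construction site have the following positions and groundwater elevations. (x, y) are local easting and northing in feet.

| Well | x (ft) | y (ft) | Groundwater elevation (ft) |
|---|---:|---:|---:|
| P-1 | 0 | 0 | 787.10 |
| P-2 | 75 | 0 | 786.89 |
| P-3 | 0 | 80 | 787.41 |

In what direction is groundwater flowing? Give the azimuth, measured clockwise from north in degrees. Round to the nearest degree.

144°

∂h/∂x = (786.89 − 787.10) / (75 − 0) = -0.002800
∂h/∂y = (787.41 − 787.10) / (80 − 0) = +0.003875
Flow direction (−∇h) has components (+0.002800 E, -0.003875 N).
Azimuth = atan2(E, N) = atan2(+0.002800, -0.003875) = 144.1° ≈ 144°.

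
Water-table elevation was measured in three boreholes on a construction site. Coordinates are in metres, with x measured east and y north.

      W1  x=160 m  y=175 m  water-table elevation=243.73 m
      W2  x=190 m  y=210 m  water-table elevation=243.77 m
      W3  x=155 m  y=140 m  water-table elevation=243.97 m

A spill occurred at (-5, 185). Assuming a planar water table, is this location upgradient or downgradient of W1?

Differences from W1: to W2 (Δx, Δy, Δh) = (30, 35, +0.04); to W3 = (-5, -35, +0.24).
Determinant of the coordinate differences = 30·(-35) − (-5)·35 = -875.
∂h/∂x = [(+0.04)·(-35) − (+0.24)·35] / -875 = +0.01120
∂h/∂y = [30·(+0.24) − (-5)·(+0.04)] / -875 = -0.008457
Head at (-5, 185) = 243.73 + (+0.01120)·(-165) + (-0.008457)·(10) = 241.80 m.
That is lower than the 243.73 m at W1, so the point is downgradient.

downgradient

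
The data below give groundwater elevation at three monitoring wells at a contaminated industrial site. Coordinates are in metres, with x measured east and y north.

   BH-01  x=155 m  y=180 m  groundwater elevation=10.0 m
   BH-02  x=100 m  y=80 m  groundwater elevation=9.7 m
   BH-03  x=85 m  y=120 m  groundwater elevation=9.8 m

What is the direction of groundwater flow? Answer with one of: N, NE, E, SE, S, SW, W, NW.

S

Differences from BH-01: to BH-02 (Δx, Δy, Δh) = (-55, -100, -0.3); to BH-03 = (-70, -60, -0.2).
Solve a·Δx + b·Δy = Δh: det = (-55)·(-60) − (-70)·(-100) = -3700.
∂h/∂x = [(-0.3)·(-60) − (-0.2)·(-100)] / -3700 = +0.0005405
∂h/∂y = [(-55)·(-0.2) − (-70)·(-0.3)] / -3700 = +0.002703
Flow = −∇h = (-0.0005405 east, -0.002703 north), which points south.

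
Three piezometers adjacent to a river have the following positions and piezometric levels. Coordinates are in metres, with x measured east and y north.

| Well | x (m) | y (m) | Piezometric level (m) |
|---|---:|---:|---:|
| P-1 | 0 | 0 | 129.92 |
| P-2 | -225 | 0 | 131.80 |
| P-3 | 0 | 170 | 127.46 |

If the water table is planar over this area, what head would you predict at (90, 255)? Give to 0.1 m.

∂h/∂x = (131.80 − 129.92) / (-225 − 0) = -0.008356
∂h/∂y = (127.46 − 129.92) / (170 − 0) = -0.01447
h(90, 255) = 129.92 + (-0.008356)·(90) + (-0.01447)·(255) = 129.92 -0.752 -3.690 = 125.478 m.

125.5 m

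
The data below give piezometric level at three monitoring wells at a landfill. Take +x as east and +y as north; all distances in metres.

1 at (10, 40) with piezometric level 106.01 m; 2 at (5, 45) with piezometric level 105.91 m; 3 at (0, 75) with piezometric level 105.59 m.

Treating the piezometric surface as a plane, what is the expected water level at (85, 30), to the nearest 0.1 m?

106.9 m

Taking 1 as reference: 2−1 = (-5, 5, -0.10); 3−1 = (-10, 35, -0.42).
Determinant of the coordinate differences = (-5)·35 − (-10)·5 = -125.
∂h/∂x = [(-0.10)·35 − (-0.42)·5] / -125 = +0.01120
∂h/∂y = [(-5)·(-0.42) − (-10)·(-0.10)] / -125 = -0.008800
h(85, 30) = 106.01 + (+0.01120)·(75) + (-0.008800)·(-10) = 106.01 +0.840 +0.088 = 106.938 m.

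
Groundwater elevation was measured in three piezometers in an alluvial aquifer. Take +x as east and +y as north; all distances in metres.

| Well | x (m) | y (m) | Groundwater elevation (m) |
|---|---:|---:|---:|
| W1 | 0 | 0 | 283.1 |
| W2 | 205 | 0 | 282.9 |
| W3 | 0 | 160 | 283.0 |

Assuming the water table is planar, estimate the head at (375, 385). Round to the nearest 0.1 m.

282.5 m

∂h/∂x = (282.9 − 283.1) / (205 − 0) = -0.0009756
∂h/∂y = (283.0 − 283.1) / (160 − 0) = -0.0006250
h(375, 385) = 283.1 + (-0.0009756)·(375) + (-0.0006250)·(385) = 283.1 -0.366 -0.241 = 282.494 m.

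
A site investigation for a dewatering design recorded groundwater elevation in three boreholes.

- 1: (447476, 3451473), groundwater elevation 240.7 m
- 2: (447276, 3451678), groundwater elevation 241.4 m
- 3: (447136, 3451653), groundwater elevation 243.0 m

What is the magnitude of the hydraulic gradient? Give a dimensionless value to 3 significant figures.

Differences from 1: to 2 (Δx, Δy, Δh) = (-200, 205, +0.7); to 3 = (-340, 180, +2.3).
Determinant of the coordinate differences = (-200)·180 − (-340)·205 = 33700.
∂h/∂x = [(+0.7)·180 − (+2.3)·205] / 33700 = -0.01025
∂h/∂y = [(-200)·(+2.3) − (-340)·(+0.7)] / 33700 = -0.006588
|∇h| = √(-0.01025² + -0.006588²) = 0.01218

0.0122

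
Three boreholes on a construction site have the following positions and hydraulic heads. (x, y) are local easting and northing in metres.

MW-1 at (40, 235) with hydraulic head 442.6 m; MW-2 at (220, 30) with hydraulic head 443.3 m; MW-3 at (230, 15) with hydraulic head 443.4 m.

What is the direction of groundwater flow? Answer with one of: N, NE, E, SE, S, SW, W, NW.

Taking MW-1 as reference: MW-2−MW-1 = (180, -205, +0.7); MW-3−MW-1 = (190, -220, +0.8).
Determinant of the coordinate differences = 180·(-220) − 190·(-205) = -650.
∂h/∂x = [(+0.7)·(-220) − (+0.8)·(-205)] / -650 = -0.01538
∂h/∂y = [180·(+0.8) − 190·(+0.7)] / -650 = -0.01692
Flow = −∇h = (+0.01538 east, +0.01692 north), which points northeast.

NE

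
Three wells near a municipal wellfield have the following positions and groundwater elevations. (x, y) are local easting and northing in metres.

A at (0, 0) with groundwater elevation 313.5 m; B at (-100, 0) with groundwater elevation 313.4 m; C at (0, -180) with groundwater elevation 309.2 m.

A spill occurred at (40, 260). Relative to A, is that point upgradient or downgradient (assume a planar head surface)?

∂h/∂x = (313.4 − 313.5) / (-100 − 0) = +0.001000
∂h/∂y = (309.2 − 313.5) / (-180 − 0) = +0.02389
Head at (40, 260) = 313.5 + (+0.001000)·(40) + (+0.02389)·(260) = 319.75 m.
That is higher than the 313.5 m at A, so the point is upgradient.

upgradient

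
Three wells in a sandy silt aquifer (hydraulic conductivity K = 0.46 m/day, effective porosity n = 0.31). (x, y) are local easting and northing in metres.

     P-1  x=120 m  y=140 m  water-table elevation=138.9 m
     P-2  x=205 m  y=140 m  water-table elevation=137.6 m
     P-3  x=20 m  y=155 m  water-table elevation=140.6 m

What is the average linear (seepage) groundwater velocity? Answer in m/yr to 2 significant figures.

10 m/yr

With h = a·x + b·y + c and P-1 as origin, the differences give:
  85·a + 0·b = -1.3
  (-100)·a + 15·b = +1.7
Eliminate b (×15 and ×0, subtract): 1275·a = -19.50 → a = ∂h/∂x = -0.01529
Back-substitute: b = ∂h/∂y = +0.01137.
|∇h| = √(-0.01529² + 0.01137²) = 0.01905
Seepage velocity v = K·i/n = 0.46 × 0.01905 / 0.31 = 0.02827 m/day = 10.33 m/yr.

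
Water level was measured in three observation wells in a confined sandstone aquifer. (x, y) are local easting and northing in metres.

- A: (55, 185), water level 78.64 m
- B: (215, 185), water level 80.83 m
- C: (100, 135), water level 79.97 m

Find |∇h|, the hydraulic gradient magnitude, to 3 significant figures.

0.0198

Three-point gradient (reference A): Δ to B = (160, 0, +2.19), Δ to C = (45, -50, +1.33).
∂h/∂x = +0.01369, ∂h/∂y = -0.01428 (det = -8000).
|∇h| = √(0.01369² + -0.01428²) = 0.01978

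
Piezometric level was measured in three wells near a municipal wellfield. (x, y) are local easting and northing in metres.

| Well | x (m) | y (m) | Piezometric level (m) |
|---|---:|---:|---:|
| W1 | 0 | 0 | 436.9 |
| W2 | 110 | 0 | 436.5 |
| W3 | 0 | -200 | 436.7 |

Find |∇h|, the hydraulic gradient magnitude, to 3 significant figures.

0.00377

∂h/∂x = (436.5 − 436.9) / (110 − 0) = -0.003636
∂h/∂y = (436.7 − 436.9) / (-200 − 0) = +0.0010000
|∇h| = √(-0.003636² + 0.0010000²) = 0.003771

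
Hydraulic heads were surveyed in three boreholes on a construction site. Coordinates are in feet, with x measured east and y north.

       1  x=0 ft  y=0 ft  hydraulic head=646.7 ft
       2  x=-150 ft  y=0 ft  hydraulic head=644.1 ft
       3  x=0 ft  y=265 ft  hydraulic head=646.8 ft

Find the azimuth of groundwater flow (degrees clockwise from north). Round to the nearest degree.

269°

∂h/∂x = (644.1 − 646.7) / (-150 − 0) = +0.01733
∂h/∂y = (646.8 − 646.7) / (265 − 0) = +0.0003774
Flow direction (−∇h) has components (-0.01733 E, -0.0003774 N).
Azimuth = atan2(E, N) = atan2(-0.01733, -0.0003774) = 268.8° ≈ 269°.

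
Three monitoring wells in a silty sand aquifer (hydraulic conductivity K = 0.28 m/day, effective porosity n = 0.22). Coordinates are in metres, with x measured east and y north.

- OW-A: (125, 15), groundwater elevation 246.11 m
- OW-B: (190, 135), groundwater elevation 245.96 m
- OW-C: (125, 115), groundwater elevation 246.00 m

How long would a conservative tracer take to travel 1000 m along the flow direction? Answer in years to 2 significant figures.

1900 years

Differences from OW-A: to OW-B (Δx, Δy, Δh) = (65, 120, -0.15); to OW-C = (0, 100, -0.11).
Determinant of the coordinate differences = 65·100 − 0·120 = 6500.
∂h/∂x = [(-0.15)·100 − (-0.11)·120] / 6500 = -0.0002769
∂h/∂y = [65·(-0.11) − 0·(-0.15)] / 6500 = -0.001100
|∇h| = √(-0.0002769² + -0.001100²) = 0.001134
Seepage velocity v = K·i/n = 0.28 × 0.001134 / 0.22 = 0.001443 m/day.
t = 1000 / 0.001443 = 6.93e+05 days = 1.9e+03 years.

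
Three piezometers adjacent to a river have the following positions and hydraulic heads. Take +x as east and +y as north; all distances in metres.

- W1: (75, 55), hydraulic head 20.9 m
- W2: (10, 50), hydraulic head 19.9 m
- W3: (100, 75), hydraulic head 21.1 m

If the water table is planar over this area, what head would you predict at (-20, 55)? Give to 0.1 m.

Taking W1 as reference: W2−W1 = (-65, -5, -1.0); W3−W1 = (25, 20, +0.2).
Determinant of the coordinate differences = (-65)·20 − 25·(-5) = -1175.
∂h/∂x = [(-1.0)·20 − (+0.2)·(-5)] / -1175 = +0.01617
∂h/∂y = [(-65)·(+0.2) − 25·(-1.0)] / -1175 = -0.01021
h(-20, 55) = 20.9 + (+0.01617)·(-95) + (-0.01021)·(0) = 20.9 -1.536 -0.000 = 19.364 m.

19.4 m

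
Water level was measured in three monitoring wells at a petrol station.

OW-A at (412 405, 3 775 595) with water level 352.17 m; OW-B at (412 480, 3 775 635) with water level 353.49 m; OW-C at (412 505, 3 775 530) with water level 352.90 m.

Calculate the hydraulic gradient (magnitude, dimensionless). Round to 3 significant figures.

0.0156

Three-point gradient (reference OW-A): Δ to OW-B = (75, 40, +1.32), Δ to OW-C = (100, -65, +0.73).
∂h/∂x = +0.01296, ∂h/∂y = +0.008704 (det = -8875).
|∇h| = √(0.01296² + 0.008704²) = 0.01561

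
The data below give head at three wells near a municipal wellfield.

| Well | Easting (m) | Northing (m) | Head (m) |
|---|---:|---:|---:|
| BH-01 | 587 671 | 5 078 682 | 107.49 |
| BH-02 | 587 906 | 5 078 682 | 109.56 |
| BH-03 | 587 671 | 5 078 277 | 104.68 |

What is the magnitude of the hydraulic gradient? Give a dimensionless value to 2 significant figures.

0.011

∂h/∂x = (109.56 − 107.49) / (587906 − 587671) = +0.008809
∂h/∂y = (104.68 − 107.49) / (5078277 − 5078682) = +0.006938
|∇h| = √(0.008809² + 0.006938²) = 0.01121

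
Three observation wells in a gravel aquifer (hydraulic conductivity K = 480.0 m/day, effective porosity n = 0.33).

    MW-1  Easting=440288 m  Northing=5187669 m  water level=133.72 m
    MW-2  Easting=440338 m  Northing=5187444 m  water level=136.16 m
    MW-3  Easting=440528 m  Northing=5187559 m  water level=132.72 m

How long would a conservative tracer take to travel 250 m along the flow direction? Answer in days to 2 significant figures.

Three-point gradient (reference MW-1): Δ to MW-2 = (50, -225, +2.44), Δ to MW-3 = (240, -110, -1.00).
∂h/∂x = -0.01017, ∂h/∂y = -0.01311 (det = 48500).
|∇h| = √(-0.01017² + -0.01311²) = 0.01659
Seepage velocity v = K·i/n = 480.0 × 0.01659 / 0.33 = 24.13 m/day.
t = 250 / 24.13 = 10.36 days.

10 days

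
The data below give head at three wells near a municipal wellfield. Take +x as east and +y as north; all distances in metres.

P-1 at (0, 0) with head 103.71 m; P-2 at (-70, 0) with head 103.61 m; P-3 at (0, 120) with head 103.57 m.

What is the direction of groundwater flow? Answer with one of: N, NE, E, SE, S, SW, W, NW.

∂h/∂x = (103.61 − 103.71) / (-70 − 0) = +0.001429
∂h/∂y = (103.57 − 103.71) / (120 − 0) = -0.001167
Flow = −∇h = (-0.001429 east, +0.001167 north), which points northwest.

NW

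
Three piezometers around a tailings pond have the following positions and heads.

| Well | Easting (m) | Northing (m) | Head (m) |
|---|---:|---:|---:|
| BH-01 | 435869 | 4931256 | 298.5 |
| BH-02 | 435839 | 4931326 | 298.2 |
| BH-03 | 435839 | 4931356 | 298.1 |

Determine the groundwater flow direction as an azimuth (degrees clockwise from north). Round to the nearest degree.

326°

With h = a·x + b·y + c and BH-01 as origin, the differences give:
  (-30)·a + 70·b = -0.3
  (-30)·a + 100·b = -0.4
Eliminate b (×100 and ×70, subtract): -900·a = -2.00 → a = ∂h/∂x = +0.002222
Back-substitute: b = ∂h/∂y = -0.003333.
Flow direction (−∇h) has components (-0.002222 E, +0.003333 N).
Azimuth = atan2(E, N) = atan2(-0.002222, +0.003333) = 326.3° ≈ 326°.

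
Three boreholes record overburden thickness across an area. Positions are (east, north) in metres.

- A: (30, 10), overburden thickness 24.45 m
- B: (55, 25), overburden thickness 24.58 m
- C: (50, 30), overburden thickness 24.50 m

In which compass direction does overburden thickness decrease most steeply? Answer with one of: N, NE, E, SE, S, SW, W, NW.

Differences from A: to B (Δx, Δy, Δh) = (25, 15, +0.13); to C = (20, 20, +0.05).
Determinant of the coordinate differences = 25·20 − 20·15 = 200.
∂d/∂x = [(+0.13)·20 − (+0.05)·15] / 200 = +0.009250
∂d/∂y = [25·(+0.05) − 20·(+0.13)] / 200 = -0.006750
Steepest decrease is along −∇f = (-0.009250 E, +0.006750 N) → northwest.

NW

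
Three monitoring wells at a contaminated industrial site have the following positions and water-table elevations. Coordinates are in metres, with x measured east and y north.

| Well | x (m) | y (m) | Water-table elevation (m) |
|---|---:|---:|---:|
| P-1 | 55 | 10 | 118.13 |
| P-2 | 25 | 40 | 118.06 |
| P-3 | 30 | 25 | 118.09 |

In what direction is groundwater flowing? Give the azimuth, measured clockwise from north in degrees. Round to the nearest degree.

Differences from P-1: to P-2 (Δx, Δy, Δh) = (-30, 30, -0.07); to P-3 = (-25, 15, -0.04).
Determinant of the coordinate differences = (-30)·15 − (-25)·30 = 300.
∂h/∂x = [(-0.07)·15 − (-0.04)·30] / 300 = +0.0005000
∂h/∂y = [(-30)·(-0.04) − (-25)·(-0.07)] / 300 = -0.001833
Flow direction (−∇h) has components (-0.0005000 E, +0.001833 N).
Azimuth = atan2(E, N) = atan2(-0.0005000, +0.001833) = 344.7° ≈ 345°.

345°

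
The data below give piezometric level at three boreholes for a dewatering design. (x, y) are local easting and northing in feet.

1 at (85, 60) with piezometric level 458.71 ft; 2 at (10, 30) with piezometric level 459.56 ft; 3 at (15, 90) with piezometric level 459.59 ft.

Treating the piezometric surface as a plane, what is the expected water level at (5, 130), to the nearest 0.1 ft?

With h = a·x + b·y + c and 1 as origin, the differences give:
  (-75)·a + (-30)·b = +0.85
  (-70)·a + 30·b = +0.88
Eliminate b (×30 and ×(-30), subtract): -4350·a = 51.900 → a = ∂h/∂x = -0.01193
Back-substitute: b = ∂h/∂y = +0.001494.
h(5, 130) = 458.71 + (-0.01193)·(-80) + (+0.001494)·(70) = 458.71 +0.954 +0.105 = 459.769 ft.

459.8 ft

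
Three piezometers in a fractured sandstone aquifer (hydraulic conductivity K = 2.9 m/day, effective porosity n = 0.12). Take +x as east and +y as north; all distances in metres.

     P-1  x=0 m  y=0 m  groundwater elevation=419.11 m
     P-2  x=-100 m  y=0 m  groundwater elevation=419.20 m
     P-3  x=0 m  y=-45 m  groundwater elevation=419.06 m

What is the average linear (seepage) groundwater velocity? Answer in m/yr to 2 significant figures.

13 m/yr

∂h/∂x = (419.20 − 419.11) / (-100 − 0) = -0.0009000
∂h/∂y = (419.06 − 419.11) / (-45 − 0) = +0.001111
|∇h| = √(-0.0009000² + 0.001111²) = 0.00143
Seepage velocity v = K·i/n = 2.9 × 0.00143 / 0.12 = 0.03456 m/day = 12.62 m/yr.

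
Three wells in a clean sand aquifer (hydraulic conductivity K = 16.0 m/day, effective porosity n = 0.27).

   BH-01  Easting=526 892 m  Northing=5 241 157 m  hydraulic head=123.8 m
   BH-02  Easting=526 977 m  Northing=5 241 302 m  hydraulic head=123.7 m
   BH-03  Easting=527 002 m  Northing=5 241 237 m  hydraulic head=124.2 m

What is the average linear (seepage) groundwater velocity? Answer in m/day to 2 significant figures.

With h = a·x + b·y + c and BH-01 as origin, the differences give:
  85·a + 145·b = -0.1
  110·a + 80·b = +0.4
Eliminate b (×80 and ×145, subtract): -9150·a = -66.00 → a = ∂h/∂x = +0.007213
Back-substitute: b = ∂h/∂y = -0.004918.
|∇h| = √(0.007213² + -0.004918²) = 0.00873
Seepage velocity v = K·i/n = 16.0 × 0.00873 / 0.27 = 0.5173 m/day.

0.52 m/day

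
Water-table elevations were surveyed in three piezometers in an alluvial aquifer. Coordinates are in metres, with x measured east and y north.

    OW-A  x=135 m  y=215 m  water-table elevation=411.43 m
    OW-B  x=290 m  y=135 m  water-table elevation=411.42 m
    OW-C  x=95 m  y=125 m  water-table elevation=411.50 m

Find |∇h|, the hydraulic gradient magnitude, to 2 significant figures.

0.00072

With h = a·x + b·y + c and OW-A as origin, the differences give:
  155·a + (-80)·b = -0.01
  (-40)·a + (-90)·b = +0.07
Eliminate b (×(-90) and ×(-80), subtract): -17150·a = 6.500 → a = ∂h/∂x = -0.0003790
Back-substitute: b = ∂h/∂y = -0.0006093.
|∇h| = √(-0.0003790² + -0.0006093²) = 0.0007176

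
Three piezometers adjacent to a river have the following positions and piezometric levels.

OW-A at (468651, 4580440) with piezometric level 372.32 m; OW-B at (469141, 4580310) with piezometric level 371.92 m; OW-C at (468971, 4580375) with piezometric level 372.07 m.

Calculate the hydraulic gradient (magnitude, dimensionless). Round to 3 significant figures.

Three-point gradient (reference OW-A): Δ to OW-B = (490, -130, -0.40), Δ to OW-C = (320, -65, -0.25).
∂h/∂x = -0.0006667, ∂h/∂y = +0.0005641 (det = 9750).
|∇h| = √(-0.0006667² + 0.0005641²) = 0.0008733

0.000873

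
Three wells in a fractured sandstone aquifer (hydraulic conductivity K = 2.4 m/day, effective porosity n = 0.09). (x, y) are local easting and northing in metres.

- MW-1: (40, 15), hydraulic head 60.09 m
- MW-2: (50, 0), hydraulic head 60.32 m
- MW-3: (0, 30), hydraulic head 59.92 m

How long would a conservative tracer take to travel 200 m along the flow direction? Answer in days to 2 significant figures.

450 days

Differences from MW-1: to MW-2 (Δx, Δy, Δh) = (10, -15, +0.23); to MW-3 = (-40, 15, -0.17).
Determinant of the coordinate differences = 10·15 − (-40)·(-15) = -450.
∂h/∂x = [(+0.23)·15 − (-0.17)·(-15)] / -450 = -0.002000
∂h/∂y = [10·(-0.17) − (-40)·(+0.23)] / -450 = -0.01667
|∇h| = √(-0.002000² + -0.01667²) = 0.01679
Seepage velocity v = K·i/n = 2.4 × 0.01679 / 0.09 = 0.4477 m/day.
t = 200 / 0.4477 = 446.7 days.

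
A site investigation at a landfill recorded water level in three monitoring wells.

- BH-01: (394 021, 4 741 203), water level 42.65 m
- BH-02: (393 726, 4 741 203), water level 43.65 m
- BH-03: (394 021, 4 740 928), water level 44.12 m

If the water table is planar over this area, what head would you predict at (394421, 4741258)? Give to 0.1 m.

∂h/∂x = (43.65 − 42.65) / (393726 − 394021) = -0.003390
∂h/∂y = (44.12 − 42.65) / (4740928 − 4741203) = -0.005345
h(394421, 4741258) = 42.65 + (-0.003390)·(400) + (-0.005345)·(55) = 42.65 -1.356 -0.294 = 41.000 m.

41.0 m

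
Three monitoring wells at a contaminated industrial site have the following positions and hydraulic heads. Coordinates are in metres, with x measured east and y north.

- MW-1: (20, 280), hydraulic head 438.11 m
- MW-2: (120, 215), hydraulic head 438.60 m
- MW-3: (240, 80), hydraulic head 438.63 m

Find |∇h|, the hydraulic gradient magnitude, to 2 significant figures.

0.015

Three-point gradient (reference MW-1): Δ to MW-2 = (100, -65, +0.49), Δ to MW-3 = (220, -200, +0.52).
∂h/∂x = +0.01126, ∂h/∂y = +0.009789 (det = -5700).
|∇h| = √(0.01126² + 0.009789²) = 0.01492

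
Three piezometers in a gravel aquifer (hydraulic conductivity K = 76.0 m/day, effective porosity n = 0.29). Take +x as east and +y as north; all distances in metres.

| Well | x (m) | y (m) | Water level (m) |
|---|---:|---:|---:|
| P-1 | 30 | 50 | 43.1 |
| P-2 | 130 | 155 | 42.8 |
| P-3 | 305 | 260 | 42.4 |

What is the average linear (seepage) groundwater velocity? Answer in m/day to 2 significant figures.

0.54 m/day

Differences from P-1: to P-2 (Δx, Δy, Δh) = (100, 105, -0.3); to P-3 = (275, 210, -0.7).
Determinant of the coordinate differences = 100·210 − 275·105 = -7875.
∂h/∂x = [(-0.3)·210 − (-0.7)·105] / -7875 = -0.001333
∂h/∂y = [100·(-0.7) − 275·(-0.3)] / -7875 = -0.001587
|∇h| = √(-0.001333² + -0.001587²) = 0.002073
Seepage velocity v = K·i/n = 76.0 × 0.002073 / 0.29 = 0.5433 m/day.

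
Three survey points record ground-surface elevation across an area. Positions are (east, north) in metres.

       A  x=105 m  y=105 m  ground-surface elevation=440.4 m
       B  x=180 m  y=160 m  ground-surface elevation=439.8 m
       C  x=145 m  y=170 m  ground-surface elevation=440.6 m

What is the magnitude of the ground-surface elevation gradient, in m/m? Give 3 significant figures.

Three-point gradient (reference A): Δ to B = (75, 55, -0.6), Δ to C = (40, 65, +0.2).
∂z/∂x = -0.01869, ∂z/∂y = +0.01458 (det = 2675).
|∇f| = √(-0.01869² + 0.01458²) = 0.0237 m/m

0.0237 m/m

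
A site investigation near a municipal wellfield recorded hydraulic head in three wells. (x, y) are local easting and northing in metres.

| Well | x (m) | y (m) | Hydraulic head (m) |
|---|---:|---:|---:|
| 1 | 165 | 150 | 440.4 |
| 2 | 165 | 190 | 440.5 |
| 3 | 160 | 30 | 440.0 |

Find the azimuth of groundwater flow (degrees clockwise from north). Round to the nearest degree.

263°

With h = a·x + b·y + c and 1 as origin, the differences give:
  0·a + 40·b = +0.1
  (-5)·a + (-120)·b = -0.4
Eliminate b (×(-120) and ×40, subtract): 200·a = 4.00 → a = ∂h/∂x = +0.02000
Back-substitute: b = ∂h/∂y = +0.002500.
Flow direction (−∇h) has components (-0.02000 E, -0.002500 N).
Azimuth = atan2(E, N) = atan2(-0.02000, -0.002500) = 262.9° ≈ 263°.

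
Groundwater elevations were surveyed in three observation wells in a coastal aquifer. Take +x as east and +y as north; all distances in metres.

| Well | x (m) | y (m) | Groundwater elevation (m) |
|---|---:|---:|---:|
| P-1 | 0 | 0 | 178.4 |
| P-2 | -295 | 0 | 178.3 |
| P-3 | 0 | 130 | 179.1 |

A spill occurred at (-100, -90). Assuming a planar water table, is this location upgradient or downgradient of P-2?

downgradient

∂h/∂x = (178.3 − 178.4) / (-295 − 0) = +0.0003390
∂h/∂y = (179.1 − 178.4) / (130 − 0) = +0.005385
Head at (-100, -90) = 178.4 + (+0.0003390)·(-100) + (+0.005385)·(-90) = 177.88 m.
That is lower than the 178.3 m at P-2, so the point is downgradient.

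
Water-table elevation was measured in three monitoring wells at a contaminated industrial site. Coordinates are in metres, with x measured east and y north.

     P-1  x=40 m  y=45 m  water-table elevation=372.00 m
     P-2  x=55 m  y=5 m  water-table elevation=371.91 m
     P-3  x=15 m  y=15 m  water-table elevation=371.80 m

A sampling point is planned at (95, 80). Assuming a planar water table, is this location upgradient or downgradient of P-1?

Taking P-1 as reference: P-2−P-1 = (15, -40, -0.09); P-3−P-1 = (-25, -30, -0.20).
Solve a·Δx + b·Δy = Δh: det = 15·(-30) − (-25)·(-40) = -1450.
∂h/∂x = [(-0.09)·(-30) − (-0.20)·(-40)] / -1450 = +0.003655
∂h/∂y = [15·(-0.20) − (-25)·(-0.09)] / -1450 = +0.003621
Head at (95, 80) = 372.00 + (+0.003655)·(55) + (+0.003621)·(35) = 372.33 m.
That is higher than the 372.00 m at P-1, so the point is upgradient.

upgradient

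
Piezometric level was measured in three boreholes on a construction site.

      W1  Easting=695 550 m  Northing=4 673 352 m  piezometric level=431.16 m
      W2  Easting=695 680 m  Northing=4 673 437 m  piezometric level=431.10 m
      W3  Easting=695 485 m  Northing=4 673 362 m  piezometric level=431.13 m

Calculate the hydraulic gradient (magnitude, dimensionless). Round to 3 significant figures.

Differences from W1: to W2 (Δx, Δy, Δh) = (130, 85, -0.06); to W3 = (-65, 10, -0.03).
Determinant of the coordinate differences = 130·10 − (-65)·85 = 6825.
∂h/∂x = [(-0.06)·10 − (-0.03)·85] / 6825 = +0.0002857
∂h/∂y = [130·(-0.03) − (-65)·(-0.06)] / 6825 = -0.001143
|∇h| = √(0.0002857² + -0.001143²) = 0.001178

0.00118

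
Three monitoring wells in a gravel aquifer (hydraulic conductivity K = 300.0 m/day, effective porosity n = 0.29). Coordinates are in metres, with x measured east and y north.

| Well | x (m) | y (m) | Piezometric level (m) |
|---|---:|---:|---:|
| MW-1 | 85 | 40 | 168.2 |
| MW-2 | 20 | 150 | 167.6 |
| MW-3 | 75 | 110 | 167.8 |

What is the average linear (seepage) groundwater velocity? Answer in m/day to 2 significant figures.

With h = a·x + b·y + c and MW-1 as origin, the differences give:
  (-65)·a + 110·b = -0.6
  (-10)·a + 70·b = -0.4
Eliminate b (×70 and ×110, subtract): -3450·a = 2.00 → a = ∂h/∂x = -0.0005797
Back-substitute: b = ∂h/∂y = -0.005797.
|∇h| = √(-0.0005797² + -0.005797²) = 0.005826
Seepage velocity v = K·i/n = 300.0 × 0.005826 / 0.29 = 6.027 m/day.

6.0 m/day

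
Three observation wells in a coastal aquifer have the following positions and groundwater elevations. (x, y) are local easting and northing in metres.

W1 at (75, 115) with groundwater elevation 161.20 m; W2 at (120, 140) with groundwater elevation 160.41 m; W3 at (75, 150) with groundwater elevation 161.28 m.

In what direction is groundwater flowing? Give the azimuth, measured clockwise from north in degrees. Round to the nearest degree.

097°

Differences from W1: to W2 (Δx, Δy, Δh) = (45, 25, -0.79); to W3 = (0, 35, +0.08).
Determinant of the coordinate differences = 45·35 − 0·25 = 1575.
∂h/∂x = [(-0.79)·35 − (+0.08)·25] / 1575 = -0.01883
∂h/∂y = [45·(+0.08) − 0·(-0.79)] / 1575 = +0.002286
Flow direction (−∇h) has components (+0.01883 E, -0.002286 N).
Azimuth = atan2(E, N) = atan2(+0.01883, -0.002286) = 96.9° ≈ 097°.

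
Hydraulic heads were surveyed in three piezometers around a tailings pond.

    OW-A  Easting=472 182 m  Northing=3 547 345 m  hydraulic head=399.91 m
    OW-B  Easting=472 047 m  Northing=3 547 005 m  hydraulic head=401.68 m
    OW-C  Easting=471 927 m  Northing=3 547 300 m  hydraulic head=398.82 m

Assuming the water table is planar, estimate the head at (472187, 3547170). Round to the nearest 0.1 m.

401.2 m

Taking OW-A as reference: OW-B−OW-A = (-135, -340, +1.77); OW-C−OW-A = (-255, -45, -1.09).
Solve a·Δx + b·Δy = Δh: det = (-135)·(-45) − (-255)·(-340) = -80625.
∂h/∂x = [(+1.77)·(-45) − (-1.09)·(-340)] / -80625 = +0.005584
∂h/∂y = [(-135)·(-1.09) − (-255)·(+1.77)] / -80625 = -0.007423
h(472187, 3547170) = 399.91 + (+0.005584)·(5) + (-0.007423)·(-175) = 399.91 +0.028 +1.299 = 401.237 m.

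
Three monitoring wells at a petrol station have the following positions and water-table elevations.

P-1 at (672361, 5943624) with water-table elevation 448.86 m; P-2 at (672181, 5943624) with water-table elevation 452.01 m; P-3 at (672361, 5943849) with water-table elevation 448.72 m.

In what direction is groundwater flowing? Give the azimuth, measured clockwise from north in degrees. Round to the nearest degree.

∂h/∂x = (452.01 − 448.86) / (672181 − 672361) = -0.01750
∂h/∂y = (448.72 − 448.86) / (5943849 − 5943624) = -0.0006222
Flow direction (−∇h) has components (+0.01750 E, +0.0006222 N).
Azimuth = atan2(E, N) = atan2(+0.01750, +0.0006222) = 88.0° ≈ 088°.

088°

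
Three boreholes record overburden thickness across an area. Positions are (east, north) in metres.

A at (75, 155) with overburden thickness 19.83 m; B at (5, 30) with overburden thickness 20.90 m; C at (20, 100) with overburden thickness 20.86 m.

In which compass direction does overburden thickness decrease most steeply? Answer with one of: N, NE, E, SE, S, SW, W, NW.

With d = a·x + b·y + c and A as origin, the differences give:
  (-70)·a + (-125)·b = +1.07
  (-55)·a + (-55)·b = +1.03
Eliminate b (×(-55) and ×(-125), subtract): -3025·a = 69.900 → a = ∂d/∂x = -0.02311
Back-substitute: b = ∂d/∂y = +0.004380.
Steepest decrease is along −∇f = (+0.02311 E, -0.004380 N) → east.

E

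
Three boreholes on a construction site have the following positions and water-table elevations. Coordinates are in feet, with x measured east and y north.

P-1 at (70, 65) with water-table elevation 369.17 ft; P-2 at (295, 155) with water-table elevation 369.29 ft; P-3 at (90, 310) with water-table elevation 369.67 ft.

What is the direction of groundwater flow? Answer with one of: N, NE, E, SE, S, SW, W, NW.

Differences from P-1: to P-2 (Δx, Δy, Δh) = (225, 90, +0.12); to P-3 = (20, 245, +0.50).
Solve a·Δx + b·Δy = Δh: det = 225·245 − 20·90 = 53325.
∂h/∂x = [(+0.12)·245 − (+0.50)·90] / 53325 = -0.0002925
∂h/∂y = [225·(+0.50) − 20·(+0.12)] / 53325 = +0.002065
Flow = −∇h = (+0.0002925 east, -0.002065 north), which points south.

S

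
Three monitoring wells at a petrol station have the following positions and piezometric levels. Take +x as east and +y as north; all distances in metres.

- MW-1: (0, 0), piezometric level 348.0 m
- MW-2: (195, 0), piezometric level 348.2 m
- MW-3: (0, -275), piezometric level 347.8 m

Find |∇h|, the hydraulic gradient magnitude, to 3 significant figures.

∂h/∂x = (348.2 − 348.0) / (195 − 0) = +0.001026
∂h/∂y = (347.8 − 348.0) / (-275 − 0) = +0.0007273
|∇h| = √(0.001026² + 0.0007273²) = 0.001258

0.00126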